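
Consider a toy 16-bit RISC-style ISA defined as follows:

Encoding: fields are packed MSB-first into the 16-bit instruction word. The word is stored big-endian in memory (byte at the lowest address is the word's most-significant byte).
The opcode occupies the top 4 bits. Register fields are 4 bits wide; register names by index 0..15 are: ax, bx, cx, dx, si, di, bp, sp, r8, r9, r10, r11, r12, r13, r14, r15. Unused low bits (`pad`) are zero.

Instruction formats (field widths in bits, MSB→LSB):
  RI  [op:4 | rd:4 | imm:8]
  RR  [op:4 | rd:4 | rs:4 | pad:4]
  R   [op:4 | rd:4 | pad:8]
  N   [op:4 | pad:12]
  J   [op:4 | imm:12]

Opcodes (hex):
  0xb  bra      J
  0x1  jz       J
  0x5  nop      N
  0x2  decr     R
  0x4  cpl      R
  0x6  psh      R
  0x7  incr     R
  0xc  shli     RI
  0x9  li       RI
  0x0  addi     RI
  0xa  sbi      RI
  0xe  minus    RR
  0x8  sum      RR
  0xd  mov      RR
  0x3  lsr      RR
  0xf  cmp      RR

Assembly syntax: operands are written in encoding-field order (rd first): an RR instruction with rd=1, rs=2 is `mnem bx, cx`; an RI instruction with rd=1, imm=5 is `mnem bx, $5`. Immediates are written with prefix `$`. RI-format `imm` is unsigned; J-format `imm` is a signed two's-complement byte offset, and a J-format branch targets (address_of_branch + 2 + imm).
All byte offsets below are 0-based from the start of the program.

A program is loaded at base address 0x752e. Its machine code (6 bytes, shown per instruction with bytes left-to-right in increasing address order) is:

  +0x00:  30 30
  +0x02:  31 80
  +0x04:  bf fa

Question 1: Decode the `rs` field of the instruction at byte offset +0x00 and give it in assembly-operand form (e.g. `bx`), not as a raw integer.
+0x00: 30 30 ⇒ word 0x3030 (big)
  top 4b → 0x3 → lsr [RR]
  rd: (w>>8)&0xf=0x0 → ax
  rs: (w>>4)&0xf=0x3 → dx

dx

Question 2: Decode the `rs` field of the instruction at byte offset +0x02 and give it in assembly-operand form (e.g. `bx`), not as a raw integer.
r8

[02] 31 80 → 0x3180
  op=0x3180>>12=0x3 ⇒ lsr (RR)
  rd@[11:8]=0x1 ⇒ bx
  rs@[7:4]=0x8 ⇒ r8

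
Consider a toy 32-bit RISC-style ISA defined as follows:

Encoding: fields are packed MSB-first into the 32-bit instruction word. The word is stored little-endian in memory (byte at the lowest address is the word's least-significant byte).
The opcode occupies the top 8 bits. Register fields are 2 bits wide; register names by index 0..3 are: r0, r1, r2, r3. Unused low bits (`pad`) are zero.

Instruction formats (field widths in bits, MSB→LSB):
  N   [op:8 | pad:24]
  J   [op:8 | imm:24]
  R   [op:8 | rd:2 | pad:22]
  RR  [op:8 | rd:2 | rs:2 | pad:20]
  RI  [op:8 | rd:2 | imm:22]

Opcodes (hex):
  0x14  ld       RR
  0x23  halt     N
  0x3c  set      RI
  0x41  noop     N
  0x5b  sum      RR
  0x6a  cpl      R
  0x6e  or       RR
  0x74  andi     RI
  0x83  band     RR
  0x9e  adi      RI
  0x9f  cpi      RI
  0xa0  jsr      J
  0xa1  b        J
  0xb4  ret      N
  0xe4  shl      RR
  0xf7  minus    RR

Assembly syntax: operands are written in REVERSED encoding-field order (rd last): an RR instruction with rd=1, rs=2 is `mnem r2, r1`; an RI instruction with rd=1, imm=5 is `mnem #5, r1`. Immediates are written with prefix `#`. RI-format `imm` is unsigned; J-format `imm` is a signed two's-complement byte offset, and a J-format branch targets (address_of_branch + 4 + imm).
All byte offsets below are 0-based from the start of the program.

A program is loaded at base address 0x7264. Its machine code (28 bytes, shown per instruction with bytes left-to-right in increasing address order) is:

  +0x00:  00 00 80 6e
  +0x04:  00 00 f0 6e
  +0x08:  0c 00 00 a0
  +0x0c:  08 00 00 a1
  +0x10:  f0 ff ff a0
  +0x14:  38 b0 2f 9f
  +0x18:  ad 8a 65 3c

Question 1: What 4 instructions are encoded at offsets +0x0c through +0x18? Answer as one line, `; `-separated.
b #8; jsr #-16; cpi #3125304, r0; set #2460333, r1

[0c] 08 00 00 a1 → 0xa1000008
  top 8b → 0xa1 → b [J]
  imm: (w>>0)&0xffffff=0x8 → #8
[10] f0 ff ff a0 → 0xa0fffff0
  top 8b → 0xa0 → jsr [J]
  imm: (w>>0)&0xffffff=0xfffff0 (s24→-16) → #-16
[14] 38 b0 2f 9f → 0x9f2fb038
  top 8b → 0x9f → cpi [RI]
  rd: (w>>22)&0x3=0x0 → r0
  imm: (w>>0)&0x3fffff=0x2fb038 → #3125304
[18] ad 8a 65 3c → 0x3c658aad
  top 8b → 0x3c → set [RI]
  rd: (w>>22)&0x3=0x1 → r1
  imm: (w>>0)&0x3fffff=0x258aad → #2460333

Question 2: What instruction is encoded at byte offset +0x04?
or r3, r3

@+04  little-endian(00 00 f0 6e) = 0x6ef00000
  op=0x6ef00000>>24=0x6e ⇒ or (RR)
  [23:22] rd=3 = r3
  [21:20] rs=3 = r3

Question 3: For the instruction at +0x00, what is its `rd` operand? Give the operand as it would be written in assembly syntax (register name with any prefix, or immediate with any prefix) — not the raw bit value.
+0x00: 00 00 80 6e ⇒ word 0x6e800000 (little)
  op=0x6e800000>>24=0x6e ⇒ or (RR)
  rd: (w>>22)&0x3=0x2 → r2
  rs: (w>>20)&0x3=0x0 → r0

r2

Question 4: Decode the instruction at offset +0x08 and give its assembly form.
[08] 0c 00 00 a0 → 0xa000000c
  top 8b → 0xa0 → jsr [J]
  imm: (w>>0)&0xffffff=0xc → #12

jsr #12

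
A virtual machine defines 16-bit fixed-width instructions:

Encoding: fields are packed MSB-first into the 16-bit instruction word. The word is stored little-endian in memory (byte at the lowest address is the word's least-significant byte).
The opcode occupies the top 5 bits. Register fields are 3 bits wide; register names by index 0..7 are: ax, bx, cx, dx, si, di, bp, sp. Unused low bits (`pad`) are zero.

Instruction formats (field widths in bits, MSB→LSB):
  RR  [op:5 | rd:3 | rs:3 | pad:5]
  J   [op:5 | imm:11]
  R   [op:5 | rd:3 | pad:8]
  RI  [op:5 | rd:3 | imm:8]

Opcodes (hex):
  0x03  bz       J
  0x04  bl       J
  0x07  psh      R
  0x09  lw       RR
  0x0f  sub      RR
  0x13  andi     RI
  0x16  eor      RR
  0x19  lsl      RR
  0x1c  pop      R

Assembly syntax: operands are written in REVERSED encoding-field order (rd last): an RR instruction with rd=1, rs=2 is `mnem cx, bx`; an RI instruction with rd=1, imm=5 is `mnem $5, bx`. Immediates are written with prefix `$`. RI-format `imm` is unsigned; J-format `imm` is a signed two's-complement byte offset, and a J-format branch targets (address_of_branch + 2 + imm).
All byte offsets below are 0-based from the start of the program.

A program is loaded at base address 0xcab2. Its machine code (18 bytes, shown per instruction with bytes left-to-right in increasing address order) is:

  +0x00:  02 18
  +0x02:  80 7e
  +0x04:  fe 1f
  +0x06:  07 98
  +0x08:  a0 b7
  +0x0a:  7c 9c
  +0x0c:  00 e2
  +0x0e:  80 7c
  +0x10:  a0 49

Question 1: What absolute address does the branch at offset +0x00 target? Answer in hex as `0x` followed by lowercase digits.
@+00  little-endian(02 18) = 0x1802
  op=0x1802>>11=0x3 ⇒ bz (J)
  imm@[10:0]=0x2 ⇒ $2
  target = base 0xcab2 + off 0x00 + 2 + imm 2 = 0xcab6

0xcab6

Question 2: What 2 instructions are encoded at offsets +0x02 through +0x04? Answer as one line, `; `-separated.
[02] 80 7e → 0x7e80
  top 5b → 0xf → sub [RR]
  rd: (w>>8)&0x7=0x6 → bp
  rs: (w>>5)&0x7=0x4 → si
[04] fe 1f → 0x1ffe
  top 5b → 0x3 → bz [J]
  imm: (w>>0)&0x7ff=0x7fe (s11→-2) → $-2

sub si, bp; bz $-2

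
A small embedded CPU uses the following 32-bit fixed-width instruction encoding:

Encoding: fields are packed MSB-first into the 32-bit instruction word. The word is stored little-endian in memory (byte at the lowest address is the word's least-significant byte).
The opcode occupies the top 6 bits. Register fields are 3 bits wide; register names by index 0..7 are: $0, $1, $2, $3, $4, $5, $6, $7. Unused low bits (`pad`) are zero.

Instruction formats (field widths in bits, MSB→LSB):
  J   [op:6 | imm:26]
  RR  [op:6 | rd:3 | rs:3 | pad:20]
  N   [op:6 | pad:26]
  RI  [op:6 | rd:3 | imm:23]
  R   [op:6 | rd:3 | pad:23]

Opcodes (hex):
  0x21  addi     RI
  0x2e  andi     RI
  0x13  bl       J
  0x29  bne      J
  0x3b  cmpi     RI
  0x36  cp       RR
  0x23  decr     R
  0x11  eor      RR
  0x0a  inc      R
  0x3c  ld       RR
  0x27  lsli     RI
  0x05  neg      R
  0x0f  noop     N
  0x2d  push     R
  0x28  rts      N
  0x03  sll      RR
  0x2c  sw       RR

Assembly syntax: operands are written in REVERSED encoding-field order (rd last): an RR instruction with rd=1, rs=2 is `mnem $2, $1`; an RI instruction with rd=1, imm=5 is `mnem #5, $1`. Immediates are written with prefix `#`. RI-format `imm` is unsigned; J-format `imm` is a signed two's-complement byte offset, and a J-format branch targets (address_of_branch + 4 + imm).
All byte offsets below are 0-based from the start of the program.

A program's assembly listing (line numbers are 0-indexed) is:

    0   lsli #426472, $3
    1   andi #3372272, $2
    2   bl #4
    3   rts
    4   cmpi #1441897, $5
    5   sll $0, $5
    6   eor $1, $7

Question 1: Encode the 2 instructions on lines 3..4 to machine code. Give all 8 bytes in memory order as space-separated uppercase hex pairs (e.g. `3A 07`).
L3: rts op=0x28:6|pad=0:26 ⇒ 0xa0000000 ⇒ little 00 00 00 a0
L4: cmpi op=0x3b:6|rd=5:3|imm=1441897:23 ⇒ 0xee960069 ⇒ little 69 00 96 ee

00 00 00 A0 69 00 96 EE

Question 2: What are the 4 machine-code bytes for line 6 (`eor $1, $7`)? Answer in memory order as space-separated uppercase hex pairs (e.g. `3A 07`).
L6: eor op=0x11:6|rd=7:3|rs=1:3|pad=0:20 ⇒ 0x47900000 ⇒ little 00 00 90 47

00 00 90 47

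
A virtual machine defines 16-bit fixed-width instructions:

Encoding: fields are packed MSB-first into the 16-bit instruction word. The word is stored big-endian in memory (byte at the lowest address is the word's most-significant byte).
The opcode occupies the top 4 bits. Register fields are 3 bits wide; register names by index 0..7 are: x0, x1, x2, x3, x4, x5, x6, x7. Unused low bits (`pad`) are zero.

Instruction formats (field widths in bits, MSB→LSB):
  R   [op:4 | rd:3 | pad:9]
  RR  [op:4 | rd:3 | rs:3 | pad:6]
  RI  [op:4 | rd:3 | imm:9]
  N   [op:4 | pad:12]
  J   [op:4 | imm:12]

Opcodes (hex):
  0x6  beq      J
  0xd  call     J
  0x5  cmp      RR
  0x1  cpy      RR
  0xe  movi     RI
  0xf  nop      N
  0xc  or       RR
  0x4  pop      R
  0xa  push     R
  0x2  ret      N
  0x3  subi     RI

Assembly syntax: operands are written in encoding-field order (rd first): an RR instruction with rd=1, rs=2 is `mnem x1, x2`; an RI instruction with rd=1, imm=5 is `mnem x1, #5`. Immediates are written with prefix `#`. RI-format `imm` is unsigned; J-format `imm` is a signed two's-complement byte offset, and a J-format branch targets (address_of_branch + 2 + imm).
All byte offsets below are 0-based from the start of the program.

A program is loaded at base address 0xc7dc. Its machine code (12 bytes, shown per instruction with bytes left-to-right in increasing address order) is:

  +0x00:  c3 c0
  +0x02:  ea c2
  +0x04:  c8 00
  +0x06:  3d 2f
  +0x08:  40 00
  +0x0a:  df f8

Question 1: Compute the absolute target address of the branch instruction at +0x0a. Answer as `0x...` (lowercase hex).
+0x0a: df f8 ⇒ word 0xdff8 (big)
  top 4b → 0xd → call [J]
  imm: (w>>0)&0xfff=0xff8 (s12→-8) → #-8
  target = base 0xc7dc + off 0x0a + 2 + imm -8 = 0xc7e0

0xc7e0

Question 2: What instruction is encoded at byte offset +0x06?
+0x06: 3d 2f ⇒ word 0x3d2f (big)
  opcode bits[15:12]=0x3: subi/RI
  rd@[11:9]=0x6 ⇒ x6
  imm@[8:0]=0x12f ⇒ #303

subi x6, #303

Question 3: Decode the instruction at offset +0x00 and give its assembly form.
or x1, x7

[00] c3 c0 → 0xc3c0
  top 4b → 0xc → or [RR]
  rd: (w>>9)&0x7=0x1 → x1
  rs: (w>>6)&0x7=0x7 → x7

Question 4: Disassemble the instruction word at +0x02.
movi x5, #194

+0x02: ea c2 ⇒ word 0xeac2 (big)
  opcode bits[15:12]=0xe: movi/RI
  rd: (w>>9)&0x7=0x5 → x5
  imm: (w>>0)&0x1ff=0xc2 → #194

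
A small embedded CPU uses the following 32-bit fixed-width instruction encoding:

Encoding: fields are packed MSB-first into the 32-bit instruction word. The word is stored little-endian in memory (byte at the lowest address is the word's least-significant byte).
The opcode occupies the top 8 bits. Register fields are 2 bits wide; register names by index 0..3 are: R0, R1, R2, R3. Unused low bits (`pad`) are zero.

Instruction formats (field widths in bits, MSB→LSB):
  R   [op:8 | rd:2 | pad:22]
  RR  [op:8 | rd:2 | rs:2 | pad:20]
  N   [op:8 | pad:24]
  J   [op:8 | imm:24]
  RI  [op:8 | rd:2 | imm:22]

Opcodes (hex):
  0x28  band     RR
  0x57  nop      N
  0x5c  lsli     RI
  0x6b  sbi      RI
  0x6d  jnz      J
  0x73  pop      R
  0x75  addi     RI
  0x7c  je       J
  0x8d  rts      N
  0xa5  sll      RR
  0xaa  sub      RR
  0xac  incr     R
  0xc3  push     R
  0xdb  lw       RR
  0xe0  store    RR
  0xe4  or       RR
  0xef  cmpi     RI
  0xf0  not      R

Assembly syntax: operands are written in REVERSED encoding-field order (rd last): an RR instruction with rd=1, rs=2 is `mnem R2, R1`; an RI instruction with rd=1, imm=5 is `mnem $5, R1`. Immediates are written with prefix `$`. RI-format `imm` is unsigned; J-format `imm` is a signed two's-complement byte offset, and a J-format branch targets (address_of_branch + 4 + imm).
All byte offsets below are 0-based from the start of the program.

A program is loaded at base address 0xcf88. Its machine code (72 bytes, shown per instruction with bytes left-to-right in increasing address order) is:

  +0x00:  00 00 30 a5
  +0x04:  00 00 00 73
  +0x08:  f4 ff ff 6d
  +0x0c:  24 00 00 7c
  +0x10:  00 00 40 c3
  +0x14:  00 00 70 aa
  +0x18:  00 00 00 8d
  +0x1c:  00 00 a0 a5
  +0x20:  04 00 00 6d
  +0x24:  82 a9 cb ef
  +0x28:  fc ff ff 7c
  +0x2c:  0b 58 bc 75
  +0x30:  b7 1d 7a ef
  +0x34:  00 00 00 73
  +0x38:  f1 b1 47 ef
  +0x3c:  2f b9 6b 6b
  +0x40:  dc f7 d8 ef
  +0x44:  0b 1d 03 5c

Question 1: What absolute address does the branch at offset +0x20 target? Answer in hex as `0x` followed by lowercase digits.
0xcfb0

@+20  little-endian(04 00 00 6d) = 0x6d000004
  opcode bits[31:24]=0x6d: jnz/J
  imm: (w>>0)&0xffffff=0x4 → $4
  target = base 0xcf88 + off 0x20 + 4 + imm 4 = 0xcfb0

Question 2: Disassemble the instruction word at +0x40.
@+40  little-endian(dc f7 d8 ef) = 0xefd8f7dc
  opcode bits[31:24]=0xef: cmpi/RI
  rd@[23:22]=0x3 ⇒ R3
  imm@[21:0]=0x18f7dc ⇒ $1636316

cmpi $1636316, R3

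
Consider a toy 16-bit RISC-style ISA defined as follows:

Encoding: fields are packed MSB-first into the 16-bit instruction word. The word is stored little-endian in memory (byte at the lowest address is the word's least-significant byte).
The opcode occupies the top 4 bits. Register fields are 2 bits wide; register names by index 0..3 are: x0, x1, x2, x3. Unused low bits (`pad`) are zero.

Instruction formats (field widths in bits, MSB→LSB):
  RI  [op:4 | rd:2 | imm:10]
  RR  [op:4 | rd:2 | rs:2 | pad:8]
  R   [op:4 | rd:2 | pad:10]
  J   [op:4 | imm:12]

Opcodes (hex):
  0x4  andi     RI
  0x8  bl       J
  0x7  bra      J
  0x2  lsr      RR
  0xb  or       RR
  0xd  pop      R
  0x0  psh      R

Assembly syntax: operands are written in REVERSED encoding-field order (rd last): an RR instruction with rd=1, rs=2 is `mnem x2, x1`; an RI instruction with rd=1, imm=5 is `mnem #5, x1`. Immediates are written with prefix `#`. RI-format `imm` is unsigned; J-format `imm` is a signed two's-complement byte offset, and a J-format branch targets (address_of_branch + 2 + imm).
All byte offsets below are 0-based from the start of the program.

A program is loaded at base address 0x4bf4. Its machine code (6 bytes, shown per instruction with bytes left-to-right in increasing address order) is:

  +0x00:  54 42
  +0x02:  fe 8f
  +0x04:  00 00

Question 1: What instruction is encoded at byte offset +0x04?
off 0x04: read 00 00 as little → 0x0000
  op=0x0000>>12=0x0 ⇒ psh (R)
  rd@[11:10]=0x0 ⇒ x0

psh x0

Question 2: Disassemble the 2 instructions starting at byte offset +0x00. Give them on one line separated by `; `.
@+00  little-endian(54 42) = 0x4254
  opcode bits[15:12]=0x4: andi/RI
  rd: (w>>10)&0x3=0x0 → x0
  imm: (w>>0)&0x3ff=0x254 → #596
@+02  little-endian(fe 8f) = 0x8ffe
  opcode bits[15:12]=0x8: bl/J
  imm: (w>>0)&0xfff=0xffe (s12→-2) → #-2

andi #596, x0; bl #-2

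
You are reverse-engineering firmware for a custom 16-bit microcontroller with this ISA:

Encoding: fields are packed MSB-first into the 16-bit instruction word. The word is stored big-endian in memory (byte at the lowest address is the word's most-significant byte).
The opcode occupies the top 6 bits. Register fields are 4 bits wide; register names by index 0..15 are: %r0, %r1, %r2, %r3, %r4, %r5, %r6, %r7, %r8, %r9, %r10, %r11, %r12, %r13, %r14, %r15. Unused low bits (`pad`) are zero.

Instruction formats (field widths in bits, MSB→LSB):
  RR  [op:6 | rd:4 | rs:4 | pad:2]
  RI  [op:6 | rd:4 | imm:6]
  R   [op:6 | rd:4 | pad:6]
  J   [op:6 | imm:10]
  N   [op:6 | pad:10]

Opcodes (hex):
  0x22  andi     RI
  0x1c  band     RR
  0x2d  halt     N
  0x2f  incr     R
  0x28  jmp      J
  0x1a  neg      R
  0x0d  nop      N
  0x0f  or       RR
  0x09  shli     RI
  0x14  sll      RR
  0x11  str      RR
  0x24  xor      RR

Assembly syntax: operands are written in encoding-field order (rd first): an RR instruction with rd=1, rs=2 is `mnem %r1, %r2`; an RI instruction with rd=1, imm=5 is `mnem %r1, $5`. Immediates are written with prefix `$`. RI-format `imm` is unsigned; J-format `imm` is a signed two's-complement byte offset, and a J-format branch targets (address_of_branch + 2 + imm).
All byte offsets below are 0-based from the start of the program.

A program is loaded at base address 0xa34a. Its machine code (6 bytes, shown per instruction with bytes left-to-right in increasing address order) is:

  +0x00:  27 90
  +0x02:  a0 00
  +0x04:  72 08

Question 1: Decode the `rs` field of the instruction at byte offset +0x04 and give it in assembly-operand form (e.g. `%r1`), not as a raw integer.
off 0x04: read 72 08 as big → 0x7208
  top 6b → 0x1c → band [RR]
  rd: (w>>6)&0xf=0x8 → %r8
  rs: (w>>2)&0xf=0x2 → %r2

%r2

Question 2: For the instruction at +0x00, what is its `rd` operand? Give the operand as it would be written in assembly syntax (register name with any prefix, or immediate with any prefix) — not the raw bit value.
+0x00: 27 90 ⇒ word 0x2790 (big)
  opcode bits[15:10]=0x9: shli/RI
  [9:6] rd=14 = %r14
  [5:0] imm=16 = $16

%r14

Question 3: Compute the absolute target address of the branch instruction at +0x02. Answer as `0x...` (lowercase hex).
off 0x02: read a0 00 as big → 0xa000
  opcode bits[15:10]=0x28: jmp/J
  [9:0] imm=0 = $0
  target = base 0xa34a + off 0x02 + 2 + imm 0 = 0xa34e

0xa34e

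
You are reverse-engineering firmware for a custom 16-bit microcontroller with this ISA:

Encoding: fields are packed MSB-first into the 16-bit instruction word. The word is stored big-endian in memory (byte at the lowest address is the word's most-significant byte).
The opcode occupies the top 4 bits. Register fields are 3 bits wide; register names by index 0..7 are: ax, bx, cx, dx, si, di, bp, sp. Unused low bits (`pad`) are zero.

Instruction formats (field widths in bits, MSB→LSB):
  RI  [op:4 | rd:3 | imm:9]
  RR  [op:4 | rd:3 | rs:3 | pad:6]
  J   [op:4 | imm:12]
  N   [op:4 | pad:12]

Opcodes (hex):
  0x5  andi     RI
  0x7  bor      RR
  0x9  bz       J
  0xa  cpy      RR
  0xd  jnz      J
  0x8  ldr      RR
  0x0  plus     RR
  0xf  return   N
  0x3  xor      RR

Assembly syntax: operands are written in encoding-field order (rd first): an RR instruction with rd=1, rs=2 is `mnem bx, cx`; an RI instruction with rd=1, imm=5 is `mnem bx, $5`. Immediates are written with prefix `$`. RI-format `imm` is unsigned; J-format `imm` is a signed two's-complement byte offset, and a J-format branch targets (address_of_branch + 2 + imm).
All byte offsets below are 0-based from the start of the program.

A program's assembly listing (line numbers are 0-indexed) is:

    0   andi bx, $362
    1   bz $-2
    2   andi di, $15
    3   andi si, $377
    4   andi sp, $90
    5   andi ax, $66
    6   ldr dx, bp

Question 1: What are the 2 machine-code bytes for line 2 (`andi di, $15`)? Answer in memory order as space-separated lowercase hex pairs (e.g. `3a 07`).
5a 0f

2. andi fields op=0x5:4|rd=5:3|imm=15:9 → word 5a0fh → 5a 0f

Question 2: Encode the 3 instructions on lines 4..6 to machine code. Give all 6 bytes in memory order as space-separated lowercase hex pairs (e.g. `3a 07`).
5e 5a 50 42 87 80

4. andi fields op=0x5:4|rd=7:3|imm=90:9 → word 5e5ah → 5e 5a
5. andi fields op=0x5:4|rd=0:3|imm=66:9 → word 5042h → 50 42
6. ldr fields op=0x8:4|rd=3:3|rs=6:3|pad=0:6 → word 8780h → 87 80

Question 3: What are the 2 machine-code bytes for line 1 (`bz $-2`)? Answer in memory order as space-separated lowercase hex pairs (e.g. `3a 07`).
9f fe

L1: bz op=0x9:4|imm=-2:12 ⇒ 0x9ffe ⇒ big 9f fe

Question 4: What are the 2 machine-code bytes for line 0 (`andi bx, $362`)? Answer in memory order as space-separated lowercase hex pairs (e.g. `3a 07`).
53 6a

line 0 (andi): pack op=0x5:4|rd=1:3|imm=362:9 = 0x536a; big→ 53 6a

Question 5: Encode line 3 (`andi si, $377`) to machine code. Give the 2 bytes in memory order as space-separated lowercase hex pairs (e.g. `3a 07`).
59 79

line 3 (andi): pack op=0x5:4|rd=4:3|imm=377:9 = 0x5979; big→ 59 79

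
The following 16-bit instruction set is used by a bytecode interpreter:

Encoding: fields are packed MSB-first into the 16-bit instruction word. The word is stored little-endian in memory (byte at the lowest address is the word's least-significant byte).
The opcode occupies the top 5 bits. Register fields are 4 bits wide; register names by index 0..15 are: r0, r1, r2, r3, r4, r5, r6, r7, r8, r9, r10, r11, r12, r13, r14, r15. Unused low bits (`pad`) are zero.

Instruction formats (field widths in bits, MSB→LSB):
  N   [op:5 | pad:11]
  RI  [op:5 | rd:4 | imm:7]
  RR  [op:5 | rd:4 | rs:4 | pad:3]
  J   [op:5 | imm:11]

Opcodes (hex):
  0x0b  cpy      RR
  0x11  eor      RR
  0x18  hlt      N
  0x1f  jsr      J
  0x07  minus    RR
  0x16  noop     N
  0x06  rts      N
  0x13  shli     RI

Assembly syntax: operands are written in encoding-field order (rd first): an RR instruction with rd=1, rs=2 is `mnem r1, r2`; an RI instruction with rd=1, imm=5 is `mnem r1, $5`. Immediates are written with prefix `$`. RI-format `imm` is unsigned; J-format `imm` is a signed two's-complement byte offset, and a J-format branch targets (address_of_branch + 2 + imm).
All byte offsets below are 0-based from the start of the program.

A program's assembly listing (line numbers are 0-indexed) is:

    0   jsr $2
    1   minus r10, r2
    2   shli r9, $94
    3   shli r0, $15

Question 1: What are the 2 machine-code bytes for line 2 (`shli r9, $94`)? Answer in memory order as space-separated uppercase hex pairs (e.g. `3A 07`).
line 2 (shli): pack op=0x13:5|rd=9:4|imm=94:7 = 0x9cde; little→ de 9c

DE 9C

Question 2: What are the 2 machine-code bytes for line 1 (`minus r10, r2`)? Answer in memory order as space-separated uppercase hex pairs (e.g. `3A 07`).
10 3D

line 1 (minus): pack op=0x7:5|rd=10:4|rs=2:4|pad=0:3 = 0x3d10; little→ 10 3d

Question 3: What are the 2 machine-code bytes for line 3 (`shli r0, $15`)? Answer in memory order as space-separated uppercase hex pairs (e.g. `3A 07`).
3. shli fields op=0x13:5|rd=0:4|imm=15:7 → word 980fh → 0f 98

0F 98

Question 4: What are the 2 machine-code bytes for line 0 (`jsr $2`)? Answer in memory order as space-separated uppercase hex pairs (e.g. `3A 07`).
0. jsr fields op=0x1f:5|imm=2:11 → word f802h → 02 f8

02 F8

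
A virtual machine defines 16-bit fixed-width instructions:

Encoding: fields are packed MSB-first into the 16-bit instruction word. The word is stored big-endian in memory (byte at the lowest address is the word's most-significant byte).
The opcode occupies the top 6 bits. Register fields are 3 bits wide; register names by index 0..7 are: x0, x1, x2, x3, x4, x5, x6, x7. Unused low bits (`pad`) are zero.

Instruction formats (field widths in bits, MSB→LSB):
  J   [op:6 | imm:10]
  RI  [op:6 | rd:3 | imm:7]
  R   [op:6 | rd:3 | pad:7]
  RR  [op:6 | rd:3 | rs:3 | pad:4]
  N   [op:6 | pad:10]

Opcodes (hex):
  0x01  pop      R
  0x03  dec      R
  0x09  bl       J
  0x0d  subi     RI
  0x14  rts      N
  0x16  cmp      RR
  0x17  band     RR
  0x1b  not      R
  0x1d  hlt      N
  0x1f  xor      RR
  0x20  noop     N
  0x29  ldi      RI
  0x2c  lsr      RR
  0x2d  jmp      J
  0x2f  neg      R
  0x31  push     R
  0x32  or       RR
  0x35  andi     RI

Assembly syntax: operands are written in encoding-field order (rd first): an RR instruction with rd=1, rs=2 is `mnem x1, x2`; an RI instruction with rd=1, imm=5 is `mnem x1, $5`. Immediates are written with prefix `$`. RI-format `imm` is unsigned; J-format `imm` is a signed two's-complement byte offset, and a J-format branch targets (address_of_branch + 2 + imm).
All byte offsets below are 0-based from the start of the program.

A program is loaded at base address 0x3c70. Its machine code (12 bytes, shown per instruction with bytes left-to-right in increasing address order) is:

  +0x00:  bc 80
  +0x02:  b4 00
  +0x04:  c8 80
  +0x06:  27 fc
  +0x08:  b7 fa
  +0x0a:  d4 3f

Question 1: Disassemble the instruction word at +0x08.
+0x08: b7 fa ⇒ word 0xb7fa (big)
  top 6b → 0x2d → jmp [J]
  imm: (w>>0)&0x3ff=0x3fa (s10→-6) → $-6

jmp $-6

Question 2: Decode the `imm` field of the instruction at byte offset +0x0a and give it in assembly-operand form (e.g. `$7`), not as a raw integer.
$63

+0x0a: d4 3f ⇒ word 0xd43f (big)
  top 6b → 0x35 → andi [RI]
  [9:7] rd=0 = x0
  [6:0] imm=63 = $63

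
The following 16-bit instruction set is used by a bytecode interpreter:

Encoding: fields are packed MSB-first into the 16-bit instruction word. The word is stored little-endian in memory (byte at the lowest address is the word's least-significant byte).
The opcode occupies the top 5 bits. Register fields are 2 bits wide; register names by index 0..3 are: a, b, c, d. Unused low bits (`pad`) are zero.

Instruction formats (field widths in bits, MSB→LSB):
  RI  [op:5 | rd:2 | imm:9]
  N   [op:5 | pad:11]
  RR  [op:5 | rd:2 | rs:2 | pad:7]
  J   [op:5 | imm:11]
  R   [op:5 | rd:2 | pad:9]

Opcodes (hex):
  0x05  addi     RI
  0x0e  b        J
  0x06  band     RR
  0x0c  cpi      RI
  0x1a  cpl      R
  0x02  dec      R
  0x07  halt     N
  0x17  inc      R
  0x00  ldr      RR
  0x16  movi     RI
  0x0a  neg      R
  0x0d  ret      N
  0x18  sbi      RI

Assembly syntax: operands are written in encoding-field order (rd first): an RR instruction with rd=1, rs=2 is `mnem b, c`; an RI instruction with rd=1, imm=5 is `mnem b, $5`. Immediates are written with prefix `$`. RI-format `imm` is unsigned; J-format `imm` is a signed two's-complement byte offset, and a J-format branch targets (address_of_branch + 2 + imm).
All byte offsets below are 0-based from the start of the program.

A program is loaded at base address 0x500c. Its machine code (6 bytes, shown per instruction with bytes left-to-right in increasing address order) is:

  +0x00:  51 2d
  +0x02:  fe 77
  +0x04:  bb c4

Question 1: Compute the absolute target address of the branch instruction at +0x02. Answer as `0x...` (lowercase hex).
[02] fe 77 → 0x77fe
  top 5b → 0xe → b [J]
  imm: (w>>0)&0x7ff=0x7fe (s11→-2) → $-2
  target = base 0x500c + off 0x02 + 2 + imm -2 = 0x500e

0x500e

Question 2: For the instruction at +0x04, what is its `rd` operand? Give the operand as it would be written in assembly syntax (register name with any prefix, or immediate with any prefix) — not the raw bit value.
c

@+04  little-endian(bb c4) = 0xc4bb
  opcode bits[15:11]=0x18: sbi/RI
  [10:9] rd=2 = c
  [8:0] imm=187 = $187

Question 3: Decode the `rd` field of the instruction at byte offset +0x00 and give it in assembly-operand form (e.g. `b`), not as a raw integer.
c

@+00  little-endian(51 2d) = 0x2d51
  top 5b → 0x5 → addi [RI]
  rd@[10:9]=0x2 ⇒ c
  imm@[8:0]=0x151 ⇒ $337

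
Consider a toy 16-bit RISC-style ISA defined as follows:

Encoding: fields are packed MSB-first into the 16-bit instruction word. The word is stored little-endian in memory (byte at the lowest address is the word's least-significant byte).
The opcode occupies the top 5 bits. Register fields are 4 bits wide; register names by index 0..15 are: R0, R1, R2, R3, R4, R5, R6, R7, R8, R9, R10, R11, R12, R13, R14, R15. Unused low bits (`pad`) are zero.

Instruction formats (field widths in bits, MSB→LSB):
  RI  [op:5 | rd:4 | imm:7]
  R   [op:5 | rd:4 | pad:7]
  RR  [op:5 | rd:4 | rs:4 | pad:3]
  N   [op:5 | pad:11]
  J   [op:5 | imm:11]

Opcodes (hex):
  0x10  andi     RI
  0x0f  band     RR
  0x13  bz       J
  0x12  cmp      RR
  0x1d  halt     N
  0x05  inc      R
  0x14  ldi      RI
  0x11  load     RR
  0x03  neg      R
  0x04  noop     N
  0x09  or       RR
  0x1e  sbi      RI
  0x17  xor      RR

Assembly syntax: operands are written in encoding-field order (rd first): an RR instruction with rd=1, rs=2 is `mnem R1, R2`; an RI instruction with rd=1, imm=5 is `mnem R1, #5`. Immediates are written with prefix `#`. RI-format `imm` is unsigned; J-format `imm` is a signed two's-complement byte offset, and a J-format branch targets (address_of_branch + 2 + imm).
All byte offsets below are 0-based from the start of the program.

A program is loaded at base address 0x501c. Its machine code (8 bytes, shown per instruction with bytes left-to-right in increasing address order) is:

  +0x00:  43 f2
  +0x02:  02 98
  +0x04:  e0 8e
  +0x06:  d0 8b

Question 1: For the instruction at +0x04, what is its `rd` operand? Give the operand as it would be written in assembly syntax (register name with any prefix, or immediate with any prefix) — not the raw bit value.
R13

off 0x04: read e0 8e as little → 0x8ee0
  top 5b → 0x11 → load [RR]
  rd@[10:7]=0xd ⇒ R13
  rs@[6:3]=0xc ⇒ R12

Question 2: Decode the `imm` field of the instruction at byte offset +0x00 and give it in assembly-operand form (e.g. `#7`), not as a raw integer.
#67

+0x00: 43 f2 ⇒ word 0xf243 (little)
  opcode bits[15:11]=0x1e: sbi/RI
  rd: (w>>7)&0xf=0x4 → R4
  imm: (w>>0)&0x7f=0x43 → #67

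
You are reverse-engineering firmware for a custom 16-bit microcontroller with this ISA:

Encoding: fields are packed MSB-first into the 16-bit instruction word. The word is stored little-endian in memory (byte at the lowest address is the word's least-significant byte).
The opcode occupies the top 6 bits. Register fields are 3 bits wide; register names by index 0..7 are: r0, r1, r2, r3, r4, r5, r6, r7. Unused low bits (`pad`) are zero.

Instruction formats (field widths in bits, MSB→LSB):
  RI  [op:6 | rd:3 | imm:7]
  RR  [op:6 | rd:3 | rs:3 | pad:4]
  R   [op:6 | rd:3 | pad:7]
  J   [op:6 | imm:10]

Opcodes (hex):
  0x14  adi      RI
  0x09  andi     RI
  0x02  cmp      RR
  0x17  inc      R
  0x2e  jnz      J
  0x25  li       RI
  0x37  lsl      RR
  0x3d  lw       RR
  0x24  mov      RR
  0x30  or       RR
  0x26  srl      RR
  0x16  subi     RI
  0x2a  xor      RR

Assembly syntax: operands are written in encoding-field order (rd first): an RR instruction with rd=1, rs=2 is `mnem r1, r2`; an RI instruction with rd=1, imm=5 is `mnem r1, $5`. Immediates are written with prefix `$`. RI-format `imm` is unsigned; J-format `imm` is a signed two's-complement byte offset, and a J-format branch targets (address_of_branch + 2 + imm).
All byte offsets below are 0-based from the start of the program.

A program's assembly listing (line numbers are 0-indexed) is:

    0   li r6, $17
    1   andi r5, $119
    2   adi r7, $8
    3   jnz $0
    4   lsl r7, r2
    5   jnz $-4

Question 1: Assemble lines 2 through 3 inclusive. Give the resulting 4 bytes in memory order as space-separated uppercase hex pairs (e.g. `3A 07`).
88 53 00 B8

L2: adi op=0x14:6|rd=7:3|imm=8:7 ⇒ 0x5388 ⇒ little 88 53
L3: jnz op=0x2e:6|imm=0:10 ⇒ 0xb800 ⇒ little 00 b8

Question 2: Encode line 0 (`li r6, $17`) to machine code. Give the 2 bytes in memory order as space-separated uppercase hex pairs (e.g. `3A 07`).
11 97

0. li fields op=0x25:6|rd=6:3|imm=17:7 → word 9711h → 11 97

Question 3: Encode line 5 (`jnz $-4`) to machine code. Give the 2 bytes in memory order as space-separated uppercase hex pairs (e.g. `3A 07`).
FC BB

line 5 (jnz): pack op=0x2e:6|imm=-4:10 = 0xbbfc; little→ fc bb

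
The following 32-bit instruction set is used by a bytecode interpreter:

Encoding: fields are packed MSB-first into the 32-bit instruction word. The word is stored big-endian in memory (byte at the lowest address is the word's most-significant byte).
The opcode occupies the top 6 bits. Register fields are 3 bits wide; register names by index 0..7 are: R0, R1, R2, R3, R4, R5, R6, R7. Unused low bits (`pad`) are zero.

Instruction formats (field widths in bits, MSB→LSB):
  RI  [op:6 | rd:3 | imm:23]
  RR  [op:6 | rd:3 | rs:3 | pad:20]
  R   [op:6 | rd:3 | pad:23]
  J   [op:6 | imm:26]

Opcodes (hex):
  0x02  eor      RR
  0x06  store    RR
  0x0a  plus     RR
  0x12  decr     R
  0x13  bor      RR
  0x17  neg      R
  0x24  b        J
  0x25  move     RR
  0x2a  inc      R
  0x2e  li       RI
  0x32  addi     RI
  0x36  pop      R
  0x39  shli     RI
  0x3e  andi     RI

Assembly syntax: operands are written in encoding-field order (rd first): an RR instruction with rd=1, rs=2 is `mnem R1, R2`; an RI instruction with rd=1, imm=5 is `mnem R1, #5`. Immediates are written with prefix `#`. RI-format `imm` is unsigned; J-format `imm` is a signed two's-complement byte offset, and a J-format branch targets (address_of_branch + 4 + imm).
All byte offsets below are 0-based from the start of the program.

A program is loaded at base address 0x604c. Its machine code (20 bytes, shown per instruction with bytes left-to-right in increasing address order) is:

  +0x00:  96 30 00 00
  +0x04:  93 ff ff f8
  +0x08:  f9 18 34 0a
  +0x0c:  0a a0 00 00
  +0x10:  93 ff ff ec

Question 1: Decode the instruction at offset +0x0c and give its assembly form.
+0x0c: 0a a0 00 00 ⇒ word 0x0aa00000 (big)
  top 6b → 0x2 → eor [RR]
  [25:23] rd=5 = R5
  [22:20] rs=2 = R2

eor R5, R2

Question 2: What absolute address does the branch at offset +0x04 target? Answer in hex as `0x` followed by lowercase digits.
0x604c

[04] 93 ff ff f8 → 0x93fffff8
  opcode bits[31:26]=0x24: b/J
  [25:0] imm=67108856 (s26→-8) = #-8
  target = base 0x604c + off 0x04 + 4 + imm -8 = 0x604c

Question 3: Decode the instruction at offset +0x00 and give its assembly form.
off 0x00: read 96 30 00 00 as big → 0x96300000
  op=0x96300000>>26=0x25 ⇒ move (RR)
  [25:23] rd=4 = R4
  [22:20] rs=3 = R3

move R4, R3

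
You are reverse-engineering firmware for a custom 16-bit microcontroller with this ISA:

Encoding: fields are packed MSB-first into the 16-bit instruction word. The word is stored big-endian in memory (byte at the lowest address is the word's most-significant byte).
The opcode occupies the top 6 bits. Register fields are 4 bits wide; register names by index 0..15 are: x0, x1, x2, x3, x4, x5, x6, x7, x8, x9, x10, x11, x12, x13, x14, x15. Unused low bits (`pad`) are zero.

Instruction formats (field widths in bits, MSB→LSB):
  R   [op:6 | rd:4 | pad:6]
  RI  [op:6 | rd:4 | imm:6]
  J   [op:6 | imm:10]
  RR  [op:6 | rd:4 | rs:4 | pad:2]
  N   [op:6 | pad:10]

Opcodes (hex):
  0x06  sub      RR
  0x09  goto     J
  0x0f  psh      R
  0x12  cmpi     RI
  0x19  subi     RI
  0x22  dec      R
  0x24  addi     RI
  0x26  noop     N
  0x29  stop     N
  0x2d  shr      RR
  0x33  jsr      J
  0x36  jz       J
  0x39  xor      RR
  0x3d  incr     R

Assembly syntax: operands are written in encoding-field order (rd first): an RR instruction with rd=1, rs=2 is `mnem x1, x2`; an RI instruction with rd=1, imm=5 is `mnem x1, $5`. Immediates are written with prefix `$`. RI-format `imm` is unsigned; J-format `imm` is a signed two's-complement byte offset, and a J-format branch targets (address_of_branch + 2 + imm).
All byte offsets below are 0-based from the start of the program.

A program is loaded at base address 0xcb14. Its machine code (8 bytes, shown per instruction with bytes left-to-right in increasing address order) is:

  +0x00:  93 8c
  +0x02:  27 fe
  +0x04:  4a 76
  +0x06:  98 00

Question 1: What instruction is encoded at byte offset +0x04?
off 0x04: read 4a 76 as big → 0x4a76
  top 6b → 0x12 → cmpi [RI]
  rd@[9:6]=0x9 ⇒ x9
  imm@[5:0]=0x36 ⇒ $54

cmpi x9, $54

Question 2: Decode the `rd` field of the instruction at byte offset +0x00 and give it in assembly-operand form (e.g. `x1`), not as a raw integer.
x14

[00] 93 8c → 0x938c
  opcode bits[15:10]=0x24: addi/RI
  rd: (w>>6)&0xf=0xe → x14
  imm: (w>>0)&0x3f=0xc → $12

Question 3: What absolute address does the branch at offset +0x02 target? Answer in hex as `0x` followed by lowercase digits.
0xcb16

+0x02: 27 fe ⇒ word 0x27fe (big)
  opcode bits[15:10]=0x9: goto/J
  imm@[9:0]=0x3fe (s10→-2) ⇒ $-2
  target = base 0xcb14 + off 0x02 + 2 + imm -2 = 0xcb16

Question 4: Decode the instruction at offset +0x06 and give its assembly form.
[06] 98 00 → 0x9800
  opcode bits[15:10]=0x26: noop/N

noop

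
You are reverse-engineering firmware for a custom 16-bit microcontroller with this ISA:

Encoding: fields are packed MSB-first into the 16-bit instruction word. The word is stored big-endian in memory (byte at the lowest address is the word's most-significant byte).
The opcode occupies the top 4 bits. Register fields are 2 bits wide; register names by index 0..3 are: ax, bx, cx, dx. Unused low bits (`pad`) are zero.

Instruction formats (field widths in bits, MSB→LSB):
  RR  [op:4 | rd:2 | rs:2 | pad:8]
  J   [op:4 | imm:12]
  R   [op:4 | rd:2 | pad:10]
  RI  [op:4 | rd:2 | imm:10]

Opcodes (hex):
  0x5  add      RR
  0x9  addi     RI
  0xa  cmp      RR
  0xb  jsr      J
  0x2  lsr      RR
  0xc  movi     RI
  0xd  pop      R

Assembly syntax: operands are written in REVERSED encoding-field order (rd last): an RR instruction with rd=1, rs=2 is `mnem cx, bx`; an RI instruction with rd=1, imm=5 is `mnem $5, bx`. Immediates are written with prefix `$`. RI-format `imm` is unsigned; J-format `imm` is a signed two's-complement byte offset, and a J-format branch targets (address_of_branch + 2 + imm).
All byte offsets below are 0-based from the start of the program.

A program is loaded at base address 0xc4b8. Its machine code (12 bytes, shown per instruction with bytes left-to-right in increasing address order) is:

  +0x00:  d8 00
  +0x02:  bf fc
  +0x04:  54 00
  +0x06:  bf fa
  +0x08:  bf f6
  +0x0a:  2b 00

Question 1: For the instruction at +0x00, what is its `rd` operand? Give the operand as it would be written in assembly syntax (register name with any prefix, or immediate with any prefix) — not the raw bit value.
cx

+0x00: d8 00 ⇒ word 0xd800 (big)
  opcode bits[15:12]=0xd: pop/R
  rd: (w>>10)&0x3=0x2 → cx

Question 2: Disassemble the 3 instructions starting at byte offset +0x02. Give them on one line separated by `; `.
jsr $-4; add ax, bx; jsr $-6

@+02  big-endian(bf fc) = 0xbffc
  op=0xbffc>>12=0xb ⇒ jsr (J)
  [11:0] imm=4092 (s12→-4) = $-4
@+04  big-endian(54 00) = 0x5400
  op=0x5400>>12=0x5 ⇒ add (RR)
  [11:10] rd=1 = bx
  [9:8] rs=0 = ax
@+06  big-endian(bf fa) = 0xbffa
  op=0xbffa>>12=0xb ⇒ jsr (J)
  [11:0] imm=4090 (s12→-6) = $-6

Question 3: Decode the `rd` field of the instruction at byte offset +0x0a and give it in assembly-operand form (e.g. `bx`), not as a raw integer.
[0a] 2b 00 → 0x2b00
  op=0x2b00>>12=0x2 ⇒ lsr (RR)
  rd: (w>>10)&0x3=0x2 → cx
  rs: (w>>8)&0x3=0x3 → dx

cx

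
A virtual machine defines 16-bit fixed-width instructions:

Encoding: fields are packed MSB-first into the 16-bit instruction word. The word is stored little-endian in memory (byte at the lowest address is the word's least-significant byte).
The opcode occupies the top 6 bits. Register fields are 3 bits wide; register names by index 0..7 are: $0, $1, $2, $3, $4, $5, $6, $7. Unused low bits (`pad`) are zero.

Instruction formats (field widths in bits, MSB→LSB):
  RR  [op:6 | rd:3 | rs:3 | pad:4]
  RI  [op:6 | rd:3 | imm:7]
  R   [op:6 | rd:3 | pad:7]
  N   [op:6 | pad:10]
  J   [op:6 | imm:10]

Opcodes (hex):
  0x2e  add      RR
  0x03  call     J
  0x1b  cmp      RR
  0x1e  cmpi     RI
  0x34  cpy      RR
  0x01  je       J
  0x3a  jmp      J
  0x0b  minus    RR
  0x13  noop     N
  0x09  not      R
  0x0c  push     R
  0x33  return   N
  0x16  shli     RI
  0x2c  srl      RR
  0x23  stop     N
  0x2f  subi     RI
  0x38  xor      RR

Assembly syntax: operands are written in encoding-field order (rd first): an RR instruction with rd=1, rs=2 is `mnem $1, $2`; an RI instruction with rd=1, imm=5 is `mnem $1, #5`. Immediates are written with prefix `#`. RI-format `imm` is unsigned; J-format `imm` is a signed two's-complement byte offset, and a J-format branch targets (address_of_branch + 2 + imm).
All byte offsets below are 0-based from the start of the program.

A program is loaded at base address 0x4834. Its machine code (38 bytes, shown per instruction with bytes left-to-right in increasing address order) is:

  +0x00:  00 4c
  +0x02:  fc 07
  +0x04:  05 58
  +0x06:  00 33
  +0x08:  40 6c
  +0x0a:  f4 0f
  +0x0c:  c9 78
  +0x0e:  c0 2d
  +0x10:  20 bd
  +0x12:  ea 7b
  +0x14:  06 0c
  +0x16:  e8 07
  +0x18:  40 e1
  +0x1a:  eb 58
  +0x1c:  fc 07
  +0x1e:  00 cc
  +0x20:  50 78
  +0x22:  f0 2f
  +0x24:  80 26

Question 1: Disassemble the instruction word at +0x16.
je #-24

[16] e8 07 → 0x07e8
  op=0x07e8>>10=0x1 ⇒ je (J)
  imm@[9:0]=0x3e8 (s10→-24) ⇒ #-24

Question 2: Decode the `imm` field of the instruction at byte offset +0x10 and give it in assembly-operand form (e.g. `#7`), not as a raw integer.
#32

@+10  little-endian(20 bd) = 0xbd20
  op=0xbd20>>10=0x2f ⇒ subi (RI)
  rd@[9:7]=0x2 ⇒ $2
  imm@[6:0]=0x20 ⇒ #32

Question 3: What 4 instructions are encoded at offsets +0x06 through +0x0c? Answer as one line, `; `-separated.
push $6; cmp $0, $4; call #-12; cmpi $1, #73

@+06  little-endian(00 33) = 0x3300
  opcode bits[15:10]=0xc: push/R
  [9:7] rd=6 = $6
@+08  little-endian(40 6c) = 0x6c40
  opcode bits[15:10]=0x1b: cmp/RR
  [9:7] rd=0 = $0
  [6:4] rs=4 = $4
@+0a  little-endian(f4 0f) = 0x0ff4
  opcode bits[15:10]=0x3: call/J
  [9:0] imm=1012 (s10→-12) = #-12
@+0c  little-endian(c9 78) = 0x78c9
  opcode bits[15:10]=0x1e: cmpi/RI
  [9:7] rd=1 = $1
  [6:0] imm=73 = #73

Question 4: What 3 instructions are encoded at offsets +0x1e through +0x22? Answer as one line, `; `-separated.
return; cmpi $0, #80; minus $7, $7

off 0x1e: read 00 cc as little → 0xcc00
  op=0xcc00>>10=0x33 ⇒ return (N)
off 0x20: read 50 78 as little → 0x7850
  op=0x7850>>10=0x1e ⇒ cmpi (RI)
  rd@[9:7]=0x0 ⇒ $0
  imm@[6:0]=0x50 ⇒ #80
off 0x22: read f0 2f as little → 0x2ff0
  op=0x2ff0>>10=0xb ⇒ minus (RR)
  rd@[9:7]=0x7 ⇒ $7
  rs@[6:4]=0x7 ⇒ $7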